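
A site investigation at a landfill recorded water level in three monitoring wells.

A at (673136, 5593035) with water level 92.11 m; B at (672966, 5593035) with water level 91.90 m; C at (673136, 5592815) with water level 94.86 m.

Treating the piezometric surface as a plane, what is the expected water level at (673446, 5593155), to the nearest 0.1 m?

91.0 m

∂h/∂x = (91.90 − 92.11) / (672966 − 673136) = +0.001235
∂h/∂y = (94.86 − 92.11) / (5592815 − 5593035) = -0.01250
h(673446, 5593155) = 92.11 + (+0.001235)·(310) + (-0.01250)·(120) = 92.11 +0.383 -1.500 = 90.993 m.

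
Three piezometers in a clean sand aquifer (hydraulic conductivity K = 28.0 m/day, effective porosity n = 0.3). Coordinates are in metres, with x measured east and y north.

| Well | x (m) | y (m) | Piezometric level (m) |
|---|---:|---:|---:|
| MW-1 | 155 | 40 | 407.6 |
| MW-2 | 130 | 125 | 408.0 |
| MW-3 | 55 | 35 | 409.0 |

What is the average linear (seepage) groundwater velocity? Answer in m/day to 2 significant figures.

1.3 m/day

With h = a·x + b·y + c and MW-1 as origin, the differences give:
  (-25)·a + 85·b = +0.4
  (-100)·a + (-5)·b = +1.4
Eliminate b (×(-5) and ×85, subtract): 8625·a = -121.00 → a = ∂h/∂x = -0.01403
Back-substitute: b = ∂h/∂y = +0.0005797.
|∇h| = √(-0.01403² + 0.0005797²) = 0.01404
Seepage velocity v = K·i/n = 28.0 × 0.01404 / 0.3 = 1.31 m/day.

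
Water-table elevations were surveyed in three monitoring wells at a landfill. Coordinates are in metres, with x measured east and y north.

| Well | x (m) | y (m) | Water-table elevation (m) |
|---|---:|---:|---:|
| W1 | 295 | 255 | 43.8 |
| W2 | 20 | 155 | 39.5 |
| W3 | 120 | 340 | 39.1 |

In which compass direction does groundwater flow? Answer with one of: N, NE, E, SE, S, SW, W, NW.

With h = a·x + b·y + c and W1 as origin, the differences give:
  (-275)·a + (-100)·b = -4.3
  (-175)·a + 85·b = -4.7
Eliminate b (×85 and ×(-100), subtract): -40875·a = -835.50 → a = ∂h/∂x = +0.02044
Back-substitute: b = ∂h/∂y = -0.01321.
Flow = −∇h = (-0.02044 east, +0.01321 north), which points northwest.

NW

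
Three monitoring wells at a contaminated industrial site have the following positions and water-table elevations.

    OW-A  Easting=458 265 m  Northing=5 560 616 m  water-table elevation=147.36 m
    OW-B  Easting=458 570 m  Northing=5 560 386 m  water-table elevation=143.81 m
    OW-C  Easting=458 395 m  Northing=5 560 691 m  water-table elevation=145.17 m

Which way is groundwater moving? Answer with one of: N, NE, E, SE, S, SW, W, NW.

Differences from OW-A: to OW-B (Δx, Δy, Δh) = (305, -230, -3.55); to OW-C = (130, 75, -2.19).
Determinant of the coordinate differences = 305·75 − 130·(-230) = 52775.
∂h/∂x = [(-3.55)·75 − (-2.19)·(-230)] / 52775 = -0.01459
∂h/∂y = [305·(-2.19) − 130·(-3.55)] / 52775 = -0.003912
Flow = −∇h = (+0.01459 east, +0.003912 north), which points east.

E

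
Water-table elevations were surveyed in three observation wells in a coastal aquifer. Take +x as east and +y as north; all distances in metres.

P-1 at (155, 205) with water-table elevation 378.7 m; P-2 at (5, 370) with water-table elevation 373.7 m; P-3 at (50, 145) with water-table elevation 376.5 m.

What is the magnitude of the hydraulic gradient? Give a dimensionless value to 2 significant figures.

Taking P-1 as reference: P-2−P-1 = (-150, 165, -5.0); P-3−P-1 = (-105, -60, -2.2).
Solve a·Δx + b·Δy = Δh: det = (-150)·(-60) − (-105)·165 = 26325.
∂h/∂x = [(-5.0)·(-60) − (-2.2)·165] / 26325 = +0.02519
∂h/∂y = [(-150)·(-2.2) − (-105)·(-5.0)] / 26325 = -0.007407
|∇h| = √(0.02519² + -0.007407²) = 0.02626

0.026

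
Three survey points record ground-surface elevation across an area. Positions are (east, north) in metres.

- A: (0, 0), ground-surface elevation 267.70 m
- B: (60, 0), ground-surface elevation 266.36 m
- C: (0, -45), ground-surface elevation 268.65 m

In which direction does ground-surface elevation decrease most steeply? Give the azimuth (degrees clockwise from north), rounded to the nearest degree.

∂z/∂x = (266.36 − 267.70) / (60 − 0) = -0.02233
∂z/∂y = (268.65 − 267.70) / (-45 − 0) = -0.02111
Steepest decrease is along −∇f: components (+0.02233 E, +0.02111 N).
Azimuth = atan2(+0.02233, +0.02111) = 46.6° ≈ 047°.

047°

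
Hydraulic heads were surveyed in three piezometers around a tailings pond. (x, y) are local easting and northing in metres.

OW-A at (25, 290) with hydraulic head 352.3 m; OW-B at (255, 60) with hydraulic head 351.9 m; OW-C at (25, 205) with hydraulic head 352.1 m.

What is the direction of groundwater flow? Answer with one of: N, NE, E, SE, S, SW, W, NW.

With h = a·x + b·y + c and OW-A as origin, the differences give:
  230·a + (-230)·b = -0.4
  0·a + (-85)·b = -0.2
Eliminate b (×(-85) and ×(-230), subtract): -19550·a = -12.00 → a = ∂h/∂x = +0.0006138
Back-substitute: b = ∂h/∂y = +0.002353.
Flow = −∇h = (-0.0006138 east, -0.002353 north), which points south.

S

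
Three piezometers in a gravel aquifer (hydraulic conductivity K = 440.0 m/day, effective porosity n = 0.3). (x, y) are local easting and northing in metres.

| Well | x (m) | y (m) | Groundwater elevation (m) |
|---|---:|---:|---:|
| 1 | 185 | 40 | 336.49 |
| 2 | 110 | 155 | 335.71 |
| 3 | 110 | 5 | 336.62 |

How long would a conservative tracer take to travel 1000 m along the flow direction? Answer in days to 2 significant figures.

110 days

With h = a·x + b·y + c and 1 as origin, the differences give:
  (-75)·a + 115·b = -0.78
  (-75)·a + (-35)·b = +0.13
Eliminate b (×(-35) and ×115, subtract): 11250·a = 12.350 → a = ∂h/∂x = +0.001098
Back-substitute: b = ∂h/∂y = -0.006067.
|∇h| = √(0.001098² + -0.006067²) = 0.006166
Seepage velocity v = K·i/n = 440.0 × 0.006166 / 0.3 = 9.043 m/day.
t = 1000 / 9.043 = 110.6 days.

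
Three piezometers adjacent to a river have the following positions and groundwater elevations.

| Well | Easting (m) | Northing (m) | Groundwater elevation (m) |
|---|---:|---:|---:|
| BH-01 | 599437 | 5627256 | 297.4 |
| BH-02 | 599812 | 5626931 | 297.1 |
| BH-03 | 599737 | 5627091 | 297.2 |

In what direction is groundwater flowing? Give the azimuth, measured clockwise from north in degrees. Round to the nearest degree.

134°

Taking BH-01 as reference: BH-02−BH-01 = (375, -325, -0.3); BH-03−BH-01 = (300, -165, -0.2).
Determinant of the coordinate differences = 375·(-165) − 300·(-325) = 35625.
∂h/∂x = [(-0.3)·(-165) − (-0.2)·(-325)] / 35625 = -0.0004351
∂h/∂y = [375·(-0.2) − 300·(-0.3)] / 35625 = +0.0004211
Flow direction (−∇h) has components (+0.0004351 E, -0.0004211 N).
Azimuth = atan2(E, N) = atan2(+0.0004351, -0.0004211) = 134.1° ≈ 134°.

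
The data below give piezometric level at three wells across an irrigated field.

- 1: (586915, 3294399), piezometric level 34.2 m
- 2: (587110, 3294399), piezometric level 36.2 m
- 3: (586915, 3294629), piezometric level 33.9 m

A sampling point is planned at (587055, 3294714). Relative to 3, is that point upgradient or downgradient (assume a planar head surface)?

upgradient

∂h/∂x = (36.2 − 34.2) / (587110 − 586915) = +0.01026
∂h/∂y = (33.9 − 34.2) / (3294629 − 3294399) = -0.001304
Head at (587055, 3294714) = 34.2 + (+0.01026)·(140) + (-0.001304)·(315) = 35.23 m.
That is higher than the 33.9 m at 3, so the point is upgradient.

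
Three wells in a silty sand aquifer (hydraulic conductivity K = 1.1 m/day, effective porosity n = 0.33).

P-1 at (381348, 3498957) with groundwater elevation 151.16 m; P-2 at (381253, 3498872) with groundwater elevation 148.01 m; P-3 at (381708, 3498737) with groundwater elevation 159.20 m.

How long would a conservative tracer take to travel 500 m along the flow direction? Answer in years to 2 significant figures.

15 years

Differences from P-1: to P-2 (Δx, Δy, Δh) = (-95, -85, -3.15); to P-3 = (360, -220, +8.04).
Solve a·Δx + b·Δy = Δh: det = (-95)·(-220) − 360·(-85) = 51500.
∂h/∂x = [(-3.15)·(-220) − (+8.04)·(-85)] / 51500 = +0.02673
∂h/∂y = [(-95)·(+8.04) − 360·(-3.15)] / 51500 = +0.007188
|∇h| = √(0.02673² + 0.007188²) = 0.02768
Seepage velocity v = K·i/n = 1.1 × 0.02768 / 0.33 = 0.09227 m/day.
t = 500 / 0.09227 = 5419 days = 14.8 years.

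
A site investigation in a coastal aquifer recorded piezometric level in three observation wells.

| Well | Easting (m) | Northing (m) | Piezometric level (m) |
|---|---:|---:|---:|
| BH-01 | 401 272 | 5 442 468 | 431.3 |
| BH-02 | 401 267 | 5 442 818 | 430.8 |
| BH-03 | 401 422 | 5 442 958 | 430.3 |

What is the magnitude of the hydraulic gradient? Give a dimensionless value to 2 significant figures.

0.0024

With h = a·x + b·y + c and BH-01 as origin, the differences give:
  (-5)·a + 350·b = -0.5
  150·a + 490·b = -1.0
Eliminate b (×490 and ×350, subtract): -54950·a = 105.00 → a = ∂h/∂x = -0.001911
Back-substitute: b = ∂h/∂y = -0.001456.
|∇h| = √(-0.001911² + -0.001456²) = 0.002402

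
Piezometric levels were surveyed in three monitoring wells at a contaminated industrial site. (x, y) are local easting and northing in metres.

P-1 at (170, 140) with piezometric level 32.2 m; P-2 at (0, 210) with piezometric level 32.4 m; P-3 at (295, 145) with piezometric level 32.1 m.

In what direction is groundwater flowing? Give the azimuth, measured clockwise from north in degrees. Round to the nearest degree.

135°

Taking P-1 as reference: P-2−P-1 = (-170, 70, +0.2); P-3−P-1 = (125, 5, -0.1).
Determinant of the coordinate differences = (-170)·5 − 125·70 = -9600.
∂h/∂x = [(+0.2)·5 − (-0.1)·70] / -9600 = -0.0008333
∂h/∂y = [(-170)·(-0.1) − 125·(+0.2)] / -9600 = +0.0008333
Flow direction (−∇h) has components (+0.0008333 E, -0.0008333 N).
Azimuth = atan2(E, N) = atan2(+0.0008333, -0.0008333) = 135.0° ≈ 135°.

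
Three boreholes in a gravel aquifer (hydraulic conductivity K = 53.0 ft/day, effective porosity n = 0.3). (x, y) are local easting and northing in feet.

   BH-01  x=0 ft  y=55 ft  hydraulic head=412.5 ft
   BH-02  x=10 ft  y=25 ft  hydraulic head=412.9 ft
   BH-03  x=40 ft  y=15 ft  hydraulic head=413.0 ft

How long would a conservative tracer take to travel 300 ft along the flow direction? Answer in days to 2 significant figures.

Differences from BH-01: to BH-02 (Δx, Δy, Δh) = (10, -30, +0.4); to BH-03 = (40, -40, +0.5).
Determinant of the coordinate differences = 10·(-40) − 40·(-30) = 800.
∂h/∂x = [(+0.4)·(-40) − (+0.5)·(-30)] / 800 = -0.001250
∂h/∂y = [10·(+0.5) − 40·(+0.4)] / 800 = -0.01375
|∇h| = √(-0.001250² + -0.01375²) = 0.01381
Seepage velocity v = K·i/n = 53.0 × 0.01381 / 0.3 = 2.44 ft/day.
t = 300 / 2.44 = 123 days.

120 days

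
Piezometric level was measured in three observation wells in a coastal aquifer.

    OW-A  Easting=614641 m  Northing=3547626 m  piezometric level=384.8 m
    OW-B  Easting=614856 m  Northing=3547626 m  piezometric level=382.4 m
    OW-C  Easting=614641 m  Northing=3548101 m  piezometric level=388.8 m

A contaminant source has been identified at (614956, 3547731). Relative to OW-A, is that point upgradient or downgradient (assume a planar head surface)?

∂h/∂x = (382.4 − 384.8) / (614856 − 614641) = -0.01116
∂h/∂y = (388.8 − 384.8) / (3548101 − 3547626) = +0.008421
Head at (614956, 3547731) = 384.8 + (-0.01116)·(315) + (+0.008421)·(105) = 382.17 m.
That is lower than the 384.8 m at OW-A, so the point is downgradient.

downgradient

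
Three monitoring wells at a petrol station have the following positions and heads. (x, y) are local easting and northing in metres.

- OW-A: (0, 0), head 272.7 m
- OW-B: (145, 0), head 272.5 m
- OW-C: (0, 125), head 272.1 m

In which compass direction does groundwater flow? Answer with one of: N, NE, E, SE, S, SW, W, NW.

N

∂h/∂x = (272.5 − 272.7) / (145 − 0) = -0.001379
∂h/∂y = (272.1 − 272.7) / (125 − 0) = -0.004800
Flow = −∇h = (+0.001379 east, +0.004800 north), which points north.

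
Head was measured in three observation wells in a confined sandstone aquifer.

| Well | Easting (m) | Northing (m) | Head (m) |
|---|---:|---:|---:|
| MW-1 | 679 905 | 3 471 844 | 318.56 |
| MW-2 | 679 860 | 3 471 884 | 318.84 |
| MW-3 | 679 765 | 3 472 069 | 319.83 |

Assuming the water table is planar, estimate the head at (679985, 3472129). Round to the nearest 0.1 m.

Differences from MW-1: to MW-2 (Δx, Δy, Δh) = (-45, 40, +0.28); to MW-3 = (-140, 225, +1.27).
Solve a·Δx + b·Δy = Δh: det = (-45)·225 − (-140)·40 = -4525.
∂h/∂x = [(+0.28)·225 − (+1.27)·40] / -4525 = -0.002696
∂h/∂y = [(-45)·(+1.27) − (-140)·(+0.28)] / -4525 = +0.003967
h(679985, 3472129) = 318.56 + (-0.002696)·(80) + (+0.003967)·(285) = 318.56 -0.216 +1.131 = 319.475 m.

319.5 m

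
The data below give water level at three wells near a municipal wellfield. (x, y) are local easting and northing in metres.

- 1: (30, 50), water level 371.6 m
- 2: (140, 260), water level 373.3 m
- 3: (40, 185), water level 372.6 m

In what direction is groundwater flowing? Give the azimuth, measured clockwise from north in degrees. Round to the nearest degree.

With h = a·x + b·y + c and 1 as origin, the differences give:
  110·a + 210·b = +1.7
  10·a + 135·b = +1.0
Eliminate b (×135 and ×210, subtract): 12750·a = 19.50 → a = ∂h/∂x = +0.001529
Back-substitute: b = ∂h/∂y = +0.007294.
Flow direction (−∇h) has components (-0.001529 E, -0.007294 N).
Azimuth = atan2(E, N) = atan2(-0.001529, -0.007294) = 191.8° ≈ 192°.

192°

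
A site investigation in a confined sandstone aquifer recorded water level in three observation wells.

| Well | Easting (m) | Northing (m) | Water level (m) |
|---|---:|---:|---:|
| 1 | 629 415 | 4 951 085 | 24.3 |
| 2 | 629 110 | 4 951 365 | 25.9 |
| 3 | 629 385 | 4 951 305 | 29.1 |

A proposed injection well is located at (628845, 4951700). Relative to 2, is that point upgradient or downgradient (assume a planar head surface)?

upgradient

Differences from 1: to 2 (Δx, Δy, Δh) = (-305, 280, +1.6); to 3 = (-30, 220, +4.8).
Solve a·Δx + b·Δy = Δh: det = (-305)·220 − (-30)·280 = -58700.
∂h/∂x = [(+1.6)·220 − (+4.8)·280] / -58700 = +0.01690
∂h/∂y = [(-305)·(+4.8) − (-30)·(+1.6)] / -58700 = +0.02412
Head at (628845, 4951700) = 24.3 + (+0.01690)·(-570) + (+0.02412)·(615) = 29.50 m.
That is higher than the 25.9 m at 2, so the point is upgradient.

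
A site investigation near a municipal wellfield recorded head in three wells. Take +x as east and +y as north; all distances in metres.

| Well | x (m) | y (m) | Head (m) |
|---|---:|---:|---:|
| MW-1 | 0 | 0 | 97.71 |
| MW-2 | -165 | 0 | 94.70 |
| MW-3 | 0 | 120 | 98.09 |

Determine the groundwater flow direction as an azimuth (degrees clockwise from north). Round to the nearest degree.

260°

∂h/∂x = (94.70 − 97.71) / (-165 − 0) = +0.01824
∂h/∂y = (98.09 − 97.71) / (120 − 0) = +0.003167
Flow direction (−∇h) has components (-0.01824 E, -0.003167 N).
Azimuth = atan2(E, N) = atan2(-0.01824, -0.003167) = 260.2° ≈ 260°.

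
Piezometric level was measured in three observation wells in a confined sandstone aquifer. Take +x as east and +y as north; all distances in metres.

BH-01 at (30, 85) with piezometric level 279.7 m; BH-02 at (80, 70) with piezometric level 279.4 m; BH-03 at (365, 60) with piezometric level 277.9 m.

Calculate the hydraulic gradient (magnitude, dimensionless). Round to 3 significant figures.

0.00587

Three-point gradient (reference BH-01): Δ to BH-02 = (50, -15, -0.3), Δ to BH-03 = (335, -25, -1.8).
∂h/∂x = -0.005166, ∂h/∂y = +0.002781 (det = 3775).
|∇h| = √(-0.005166² + 0.002781²) = 0.005867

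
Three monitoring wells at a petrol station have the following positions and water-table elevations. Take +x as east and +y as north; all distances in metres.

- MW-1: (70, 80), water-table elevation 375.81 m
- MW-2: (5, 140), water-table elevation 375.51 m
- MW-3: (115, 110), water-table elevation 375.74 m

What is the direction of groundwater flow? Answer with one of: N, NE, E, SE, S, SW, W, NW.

N

Taking MW-1 as reference: MW-2−MW-1 = (-65, 60, -0.30); MW-3−MW-1 = (45, 30, -0.07).
Determinant of the coordinate differences = (-65)·30 − 45·60 = -4650.
∂h/∂x = [(-0.30)·30 − (-0.07)·60] / -4650 = +0.001032
∂h/∂y = [(-65)·(-0.07) − 45·(-0.30)] / -4650 = -0.003882
Flow = −∇h = (-0.001032 east, +0.003882 north), which points north.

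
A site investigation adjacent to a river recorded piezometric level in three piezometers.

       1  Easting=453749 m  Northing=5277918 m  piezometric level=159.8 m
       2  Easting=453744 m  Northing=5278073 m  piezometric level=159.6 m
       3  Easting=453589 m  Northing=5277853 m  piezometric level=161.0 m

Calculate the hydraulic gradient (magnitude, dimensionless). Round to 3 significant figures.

0.00705

Differences from 1: to 2 (Δx, Δy, Δh) = (-5, 155, -0.2); to 3 = (-160, -65, +1.2).
Determinant of the coordinate differences = (-5)·(-65) − (-160)·155 = 25125.
∂h/∂x = [(-0.2)·(-65) − (+1.2)·155] / 25125 = -0.006886
∂h/∂y = [(-5)·(+1.2) − (-160)·(-0.2)] / 25125 = -0.001512
|∇h| = √(-0.006886² + -0.001512²) = 0.00705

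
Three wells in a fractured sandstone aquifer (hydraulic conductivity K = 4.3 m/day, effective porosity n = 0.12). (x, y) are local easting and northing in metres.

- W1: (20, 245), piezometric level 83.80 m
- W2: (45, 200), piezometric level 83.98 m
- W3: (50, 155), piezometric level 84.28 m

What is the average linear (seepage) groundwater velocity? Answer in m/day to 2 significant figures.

With h = a·x + b·y + c and W1 as origin, the differences give:
  25·a + (-45)·b = +0.18
  30·a + (-90)·b = +0.48
Eliminate b (×(-90) and ×(-45), subtract): -900·a = 5.400 → a = ∂h/∂x = -0.006000
Back-substitute: b = ∂h/∂y = -0.007333.
|∇h| = √(-0.006000² + -0.007333²) = 0.009475
Seepage velocity v = K·i/n = 4.3 × 0.009475 / 0.12 = 0.3395 m/day.

0.34 m/day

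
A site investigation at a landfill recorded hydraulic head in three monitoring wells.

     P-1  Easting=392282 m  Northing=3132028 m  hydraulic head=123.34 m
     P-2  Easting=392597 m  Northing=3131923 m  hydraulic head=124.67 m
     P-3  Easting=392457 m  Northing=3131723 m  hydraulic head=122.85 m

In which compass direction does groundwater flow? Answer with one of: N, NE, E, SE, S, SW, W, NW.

With h = a·x + b·y + c and P-1 as origin, the differences give:
  315·a + (-105)·b = +1.33
  175·a + (-305)·b = -0.49
Eliminate b (×(-305) and ×(-105), subtract): -77700·a = -457.100 → a = ∂h/∂x = +0.005883
Back-substitute: b = ∂h/∂y = +0.004982.
Flow = −∇h = (-0.005883 east, -0.004982 north), which points southwest.

SW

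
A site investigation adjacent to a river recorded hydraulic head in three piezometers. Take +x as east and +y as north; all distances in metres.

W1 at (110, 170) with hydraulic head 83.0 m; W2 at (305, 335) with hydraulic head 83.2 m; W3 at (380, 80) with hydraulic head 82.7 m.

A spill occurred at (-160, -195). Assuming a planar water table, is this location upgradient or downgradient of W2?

Differences from W1: to W2 (Δx, Δy, Δh) = (195, 165, +0.2); to W3 = (270, -90, -0.3).
Determinant of the coordinate differences = 195·(-90) − 270·165 = -62100.
∂h/∂x = [(+0.2)·(-90) − (-0.3)·165] / -62100 = -0.0005072
∂h/∂y = [195·(-0.3) − 270·(+0.2)] / -62100 = +0.001812
Head at (-160, -195) = 83.0 + (-0.0005072)·(-270) + (+0.001812)·(-365) = 82.48 m.
That is lower than the 83.2 m at W2, so the point is downgradient.

downgradient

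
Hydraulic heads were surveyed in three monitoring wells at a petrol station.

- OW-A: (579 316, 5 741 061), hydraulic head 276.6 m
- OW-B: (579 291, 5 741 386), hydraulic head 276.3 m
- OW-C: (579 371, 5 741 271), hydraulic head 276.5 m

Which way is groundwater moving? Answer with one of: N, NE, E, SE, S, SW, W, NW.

NW

Taking OW-A as reference: OW-B−OW-A = (-25, 325, -0.3); OW-C−OW-A = (55, 210, -0.1).
Solve a·Δx + b·Δy = Δh: det = (-25)·210 − 55·325 = -23125.
∂h/∂x = [(-0.3)·210 − (-0.1)·325] / -23125 = +0.001319
∂h/∂y = [(-25)·(-0.1) − 55·(-0.3)] / -23125 = -0.0008216
Flow = −∇h = (-0.001319 east, +0.0008216 north), which points northwest.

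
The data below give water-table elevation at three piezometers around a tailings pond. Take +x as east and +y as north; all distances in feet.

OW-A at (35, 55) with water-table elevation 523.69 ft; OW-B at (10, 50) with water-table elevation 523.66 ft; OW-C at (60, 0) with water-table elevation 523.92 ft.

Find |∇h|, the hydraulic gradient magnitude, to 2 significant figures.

0.0038

With h = a·x + b·y + c and OW-A as origin, the differences give:
  (-25)·a + (-5)·b = -0.03
  25·a + (-55)·b = +0.23
Eliminate b (×(-55) and ×(-5), subtract): 1500·a = 2.800 → a = ∂h/∂x = +0.001867
Back-substitute: b = ∂h/∂y = -0.003333.
|∇h| = √(0.001867² + -0.003333²) = 0.00382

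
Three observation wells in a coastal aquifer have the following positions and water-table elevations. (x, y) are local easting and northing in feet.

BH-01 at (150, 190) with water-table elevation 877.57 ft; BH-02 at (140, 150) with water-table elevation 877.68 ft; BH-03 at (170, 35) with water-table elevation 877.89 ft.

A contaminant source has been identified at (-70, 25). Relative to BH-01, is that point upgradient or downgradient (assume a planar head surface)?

upgradient

Taking BH-01 as reference: BH-02−BH-01 = (-10, -40, +0.11); BH-03−BH-01 = (20, -155, +0.32).
Determinant of the coordinate differences = (-10)·(-155) − 20·(-40) = 2350.
∂h/∂x = [(+0.11)·(-155) − (+0.32)·(-40)] / 2350 = -0.001809
∂h/∂y = [(-10)·(+0.32) − 20·(+0.11)] / 2350 = -0.002298
Head at (-70, 25) = 877.57 + (-0.001809)·(-220) + (-0.002298)·(-165) = 878.35 ft.
That is higher than the 877.57 ft at BH-01, so the point is upgradient.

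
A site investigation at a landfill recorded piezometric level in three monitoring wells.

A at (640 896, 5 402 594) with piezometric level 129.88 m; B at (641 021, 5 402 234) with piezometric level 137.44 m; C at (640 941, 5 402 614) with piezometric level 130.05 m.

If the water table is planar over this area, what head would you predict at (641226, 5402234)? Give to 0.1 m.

139.8 m

Three-point gradient (reference A): Δ to B = (125, -360, +7.56), Δ to C = (45, 20, +0.17).
∂h/∂x = +0.01136, ∂h/∂y = -0.01706 (det = 18700).
h(641226, 5402234) = 129.88 + (+0.01136)·(330) + (-0.01706)·(-360) = 129.88 +3.748 +6.140 = 139.768 m.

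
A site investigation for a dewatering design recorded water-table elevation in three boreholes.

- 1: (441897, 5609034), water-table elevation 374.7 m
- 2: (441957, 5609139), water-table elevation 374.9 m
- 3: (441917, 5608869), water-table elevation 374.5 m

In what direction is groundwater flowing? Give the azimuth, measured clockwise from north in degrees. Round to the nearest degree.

217°

Differences from 1: to 2 (Δx, Δy, Δh) = (60, 105, +0.2); to 3 = (20, -165, -0.2).
Solve a·Δx + b·Δy = Δh: det = 60·(-165) − 20·105 = -12000.
∂h/∂x = [(+0.2)·(-165) − (-0.2)·105] / -12000 = +0.0010000
∂h/∂y = [60·(-0.2) − 20·(+0.2)] / -12000 = +0.001333
Flow direction (−∇h) has components (-0.0010000 E, -0.001333 N).
Azimuth = atan2(E, N) = atan2(-0.0010000, -0.001333) = 216.9° ≈ 217°.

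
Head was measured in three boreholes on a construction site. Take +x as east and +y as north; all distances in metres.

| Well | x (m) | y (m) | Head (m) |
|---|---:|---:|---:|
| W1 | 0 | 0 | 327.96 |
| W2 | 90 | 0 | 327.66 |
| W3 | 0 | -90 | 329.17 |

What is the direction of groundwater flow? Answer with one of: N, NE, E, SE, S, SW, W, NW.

∂h/∂x = (327.66 − 327.96) / (90 − 0) = -0.003333
∂h/∂y = (329.17 − 327.96) / (-90 − 0) = -0.01344
Flow = −∇h = (+0.003333 east, +0.01344 north), which points north.

N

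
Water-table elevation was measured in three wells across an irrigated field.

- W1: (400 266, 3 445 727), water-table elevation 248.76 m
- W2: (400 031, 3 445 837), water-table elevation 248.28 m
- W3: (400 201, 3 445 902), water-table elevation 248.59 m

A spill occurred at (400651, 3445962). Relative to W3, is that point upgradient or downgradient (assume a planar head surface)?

Taking W1 as reference: W2−W1 = (-235, 110, -0.48); W3−W1 = (-65, 175, -0.17).
Solve a·Δx + b·Δy = Δh: det = (-235)·175 − (-65)·110 = -33975.
∂h/∂x = [(-0.48)·175 − (-0.17)·110] / -33975 = +0.001922
∂h/∂y = [(-235)·(-0.17) − (-65)·(-0.48)] / -33975 = -0.0002575
Head at (400651, 3445962) = 248.76 + (+0.001922)·(385) + (-0.0002575)·(235) = 249.44 m.
That is higher than the 248.59 m at W3, so the point is upgradient.

upgradient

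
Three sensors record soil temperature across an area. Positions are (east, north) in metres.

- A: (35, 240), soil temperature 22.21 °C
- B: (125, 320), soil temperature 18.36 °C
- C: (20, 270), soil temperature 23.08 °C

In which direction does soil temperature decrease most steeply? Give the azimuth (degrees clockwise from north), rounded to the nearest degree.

Taking A as reference: B−A = (90, 80, -3.85); C−A = (-15, 30, +0.87).
Determinant of the coordinate differences = 90·30 − (-15)·80 = 3900.
∂T/∂x = [(-3.85)·30 − (+0.87)·80] / 3900 = -0.04746
∂T/∂y = [90·(+0.87) − (-15)·(-3.85)] / 3900 = +0.005269
Steepest decrease is along −∇f: components (+0.04746 E, -0.005269 N).
Azimuth = atan2(+0.04746, -0.005269) = 96.3° ≈ 096°.

096°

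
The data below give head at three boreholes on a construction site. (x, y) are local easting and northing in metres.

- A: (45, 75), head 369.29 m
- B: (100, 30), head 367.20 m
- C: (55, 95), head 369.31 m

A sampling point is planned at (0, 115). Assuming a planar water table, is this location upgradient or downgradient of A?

Taking A as reference: B−A = (55, -45, -2.09); C−A = (10, 20, +0.02).
Solve a·Δx + b·Δy = Δh: det = 55·20 − 10·(-45) = 1550.
∂h/∂x = [(-2.09)·20 − (+0.02)·(-45)] / 1550 = -0.02639
∂h/∂y = [55·(+0.02) − 10·(-2.09)] / 1550 = +0.01419
Head at (0, 115) = 369.29 + (-0.02639)·(-45) + (+0.01419)·(40) = 371.05 m.
That is higher than the 369.29 m at A, so the point is upgradient.

upgradient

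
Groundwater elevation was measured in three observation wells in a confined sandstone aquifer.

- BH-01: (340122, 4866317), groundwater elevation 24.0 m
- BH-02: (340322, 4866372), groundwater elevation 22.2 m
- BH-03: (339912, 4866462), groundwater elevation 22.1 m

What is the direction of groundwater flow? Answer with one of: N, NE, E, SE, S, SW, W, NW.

Taking BH-01 as reference: BH-02−BH-01 = (200, 55, -1.8); BH-03−BH-01 = (-210, 145, -1.9).
Solve a·Δx + b·Δy = Δh: det = 200·145 − (-210)·55 = 40550.
∂h/∂x = [(-1.8)·145 − (-1.9)·55] / 40550 = -0.003859
∂h/∂y = [200·(-1.9) − (-210)·(-1.8)] / 40550 = -0.01869
Flow = −∇h = (+0.003859 east, +0.01869 north), which points north.

N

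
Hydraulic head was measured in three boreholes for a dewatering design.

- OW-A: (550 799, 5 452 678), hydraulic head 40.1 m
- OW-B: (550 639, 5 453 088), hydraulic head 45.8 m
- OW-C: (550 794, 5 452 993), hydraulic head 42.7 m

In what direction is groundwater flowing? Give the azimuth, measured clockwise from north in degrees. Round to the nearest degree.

118°

Taking OW-A as reference: OW-B−OW-A = (-160, 410, +5.7); OW-C−OW-A = (-5, 315, +2.6).
Solve a·Δx + b·Δy = Δh: det = (-160)·315 − (-5)·410 = -48350.
∂h/∂x = [(+5.7)·315 − (+2.6)·410] / -48350 = -0.01509
∂h/∂y = [(-160)·(+2.6) − (-5)·(+5.7)] / -48350 = +0.008014
Flow direction (−∇h) has components (+0.01509 E, -0.008014 N).
Azimuth = atan2(E, N) = atan2(+0.01509, -0.008014) = 118.0° ≈ 118°.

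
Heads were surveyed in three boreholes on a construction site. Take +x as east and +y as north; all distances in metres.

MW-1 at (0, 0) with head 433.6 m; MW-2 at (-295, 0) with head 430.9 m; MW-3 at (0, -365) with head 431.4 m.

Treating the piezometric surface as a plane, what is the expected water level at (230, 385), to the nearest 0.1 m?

438.0 m

∂h/∂x = (430.9 − 433.6) / (-295 − 0) = +0.009153
∂h/∂y = (431.4 − 433.6) / (-365 − 0) = +0.006027
h(230, 385) = 433.6 + (+0.009153)·(230) + (+0.006027)·(385) = 433.6 +2.105 +2.321 = 438.026 m.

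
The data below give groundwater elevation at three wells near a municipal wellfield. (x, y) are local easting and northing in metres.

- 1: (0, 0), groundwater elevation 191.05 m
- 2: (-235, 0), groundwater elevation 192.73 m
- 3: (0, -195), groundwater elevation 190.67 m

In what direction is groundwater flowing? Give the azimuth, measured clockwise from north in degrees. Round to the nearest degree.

105°

∂h/∂x = (192.73 − 191.05) / (-235 − 0) = -0.007149
∂h/∂y = (190.67 − 191.05) / (-195 − 0) = +0.001949
Flow direction (−∇h) has components (+0.007149 E, -0.001949 N).
Azimuth = atan2(E, N) = atan2(+0.007149, -0.001949) = 105.2° ≈ 105°.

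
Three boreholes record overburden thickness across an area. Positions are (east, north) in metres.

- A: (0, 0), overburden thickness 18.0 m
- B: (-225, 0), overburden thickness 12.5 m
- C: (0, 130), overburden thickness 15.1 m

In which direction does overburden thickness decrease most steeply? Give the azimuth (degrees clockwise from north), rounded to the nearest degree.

312°

∂d/∂x = (12.5 − 18.0) / (-225 − 0) = +0.02444
∂d/∂y = (15.1 − 18.0) / (130 − 0) = -0.02231
Steepest decrease is along −∇f: components (-0.02444 E, +0.02231 N).
Azimuth = atan2(-0.02444, +0.02231) = 312.4° ≈ 312°.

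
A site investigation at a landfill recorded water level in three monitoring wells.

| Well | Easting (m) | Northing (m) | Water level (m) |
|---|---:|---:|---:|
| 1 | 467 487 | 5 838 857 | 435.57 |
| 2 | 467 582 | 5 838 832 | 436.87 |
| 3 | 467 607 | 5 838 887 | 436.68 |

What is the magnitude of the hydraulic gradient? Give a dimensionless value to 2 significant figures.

0.014

Differences from 1: to 2 (Δx, Δy, Δh) = (95, -25, +1.30); to 3 = (120, 30, +1.11).
Determinant of the coordinate differences = 95·30 − 120·(-25) = 5850.
∂h/∂x = [(+1.30)·30 − (+1.11)·(-25)] / 5850 = +0.01141
∂h/∂y = [95·(+1.11) − 120·(+1.30)] / 5850 = -0.008641
|∇h| = √(0.01141² + -0.008641²) = 0.01431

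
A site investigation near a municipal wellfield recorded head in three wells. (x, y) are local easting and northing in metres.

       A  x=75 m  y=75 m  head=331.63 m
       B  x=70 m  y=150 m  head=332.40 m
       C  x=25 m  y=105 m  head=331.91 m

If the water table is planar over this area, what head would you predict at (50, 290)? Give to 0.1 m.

Taking A as reference: B−A = (-5, 75, +0.77); C−A = (-50, 30, +0.28).
Determinant of the coordinate differences = (-5)·30 − (-50)·75 = 3600.
∂h/∂x = [(+0.77)·30 − (+0.28)·75] / 3600 = +0.0005833
∂h/∂y = [(-5)·(+0.28) − (-50)·(+0.77)] / 3600 = +0.01031
h(50, 290) = 331.63 + (+0.0005833)·(-25) + (+0.01031)·(215) = 331.63 -0.015 +2.216 = 333.831 m.

333.8 m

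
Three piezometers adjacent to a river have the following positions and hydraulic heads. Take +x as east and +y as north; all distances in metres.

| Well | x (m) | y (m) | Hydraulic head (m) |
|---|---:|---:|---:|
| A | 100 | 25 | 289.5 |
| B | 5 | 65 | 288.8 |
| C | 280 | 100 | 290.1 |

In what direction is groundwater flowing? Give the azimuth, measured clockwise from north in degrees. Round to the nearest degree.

312°

Differences from A: to B (Δx, Δy, Δh) = (-95, 40, -0.7); to C = (180, 75, +0.6).
Determinant of the coordinate differences = (-95)·75 − 180·40 = -14325.
∂h/∂x = [(-0.7)·75 − (+0.6)·40] / -14325 = +0.005340
∂h/∂y = [(-95)·(+0.6) − 180·(-0.7)] / -14325 = -0.004817
Flow direction (−∇h) has components (-0.005340 E, +0.004817 N).
Azimuth = atan2(E, N) = atan2(-0.005340, +0.004817) = 312.0° ≈ 312°.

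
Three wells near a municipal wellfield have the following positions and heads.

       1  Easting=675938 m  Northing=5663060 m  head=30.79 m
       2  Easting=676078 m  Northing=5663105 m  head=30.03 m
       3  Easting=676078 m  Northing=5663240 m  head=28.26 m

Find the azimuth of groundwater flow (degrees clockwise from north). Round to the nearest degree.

005°

With h = a·x + b·y + c and 1 as origin, the differences give:
  140·a + 45·b = -0.76
  140·a + 180·b = -2.53
Eliminate b (×180 and ×45, subtract): 18900·a = -22.950 → a = ∂h/∂x = -0.001214
Back-substitute: b = ∂h/∂y = -0.01311.
Flow direction (−∇h) has components (+0.001214 E, +0.01311 N).
Azimuth = atan2(E, N) = atan2(+0.001214, +0.01311) = 5.3° ≈ 005°.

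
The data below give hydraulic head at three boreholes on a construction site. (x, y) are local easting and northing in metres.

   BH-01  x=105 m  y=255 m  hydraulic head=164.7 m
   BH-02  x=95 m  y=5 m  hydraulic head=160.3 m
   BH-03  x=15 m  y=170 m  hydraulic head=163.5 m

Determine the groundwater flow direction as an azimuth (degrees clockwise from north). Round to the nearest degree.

169°

Differences from BH-01: to BH-02 (Δx, Δy, Δh) = (-10, -250, -4.4); to BH-03 = (-90, -85, -1.2).
Determinant of the coordinate differences = (-10)·(-85) − (-90)·(-250) = -21650.
∂h/∂x = [(-4.4)·(-85) − (-1.2)·(-250)] / -21650 = -0.003418
∂h/∂y = [(-10)·(-1.2) − (-90)·(-4.4)] / -21650 = +0.01774
Flow direction (−∇h) has components (+0.003418 E, -0.01774 N).
Azimuth = atan2(E, N) = atan2(+0.003418, -0.01774) = 169.1° ≈ 169°.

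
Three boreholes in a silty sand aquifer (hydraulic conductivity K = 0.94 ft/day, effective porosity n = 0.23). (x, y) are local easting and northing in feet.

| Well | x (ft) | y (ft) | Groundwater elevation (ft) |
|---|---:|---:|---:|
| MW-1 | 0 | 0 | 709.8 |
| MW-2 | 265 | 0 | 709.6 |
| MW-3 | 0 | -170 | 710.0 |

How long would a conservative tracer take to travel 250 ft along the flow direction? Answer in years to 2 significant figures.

120 years

∂h/∂x = (709.6 − 709.8) / (265 − 0) = -0.0007547
∂h/∂y = (710.0 − 709.8) / (-170 − 0) = -0.001176
|∇h| = √(-0.0007547² + -0.001176²) = 0.001397
Seepage velocity v = K·i/n = 0.94 × 0.001397 / 0.23 = 0.005709 ft/day.
t = 250 / 0.005709 = 4.379e+04 days = 120 years.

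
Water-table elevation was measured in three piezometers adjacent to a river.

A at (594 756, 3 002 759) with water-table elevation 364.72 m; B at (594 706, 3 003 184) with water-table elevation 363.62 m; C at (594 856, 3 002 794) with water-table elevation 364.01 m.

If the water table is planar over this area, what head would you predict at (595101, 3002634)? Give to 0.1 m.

363.1 m

Three-point gradient (reference A): Δ to B = (-50, 425, -1.10), Δ to C = (100, 35, -0.71).
∂h/∂x = -0.005949, ∂h/∂y = -0.003288 (det = -44250).
h(595101, 3002634) = 364.72 + (-0.005949)·(345) + (-0.003288)·(-125) = 364.72 -2.052 +0.411 = 363.079 m.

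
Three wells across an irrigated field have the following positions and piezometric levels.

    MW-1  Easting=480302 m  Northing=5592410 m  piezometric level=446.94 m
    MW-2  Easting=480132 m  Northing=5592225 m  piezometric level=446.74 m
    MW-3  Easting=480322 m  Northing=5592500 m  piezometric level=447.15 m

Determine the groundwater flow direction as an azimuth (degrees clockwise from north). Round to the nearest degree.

147°

Three-point gradient (reference MW-1): Δ to MW-2 = (-170, -185, -0.20), Δ to MW-3 = (20, 90, +0.21).
∂h/∂x = -0.001797, ∂h/∂y = +0.002733 (det = -11600).
Flow direction (−∇h) has components (+0.001797 E, -0.002733 N).
Azimuth = atan2(E, N) = atan2(+0.001797, -0.002733) = 146.7° ≈ 147°.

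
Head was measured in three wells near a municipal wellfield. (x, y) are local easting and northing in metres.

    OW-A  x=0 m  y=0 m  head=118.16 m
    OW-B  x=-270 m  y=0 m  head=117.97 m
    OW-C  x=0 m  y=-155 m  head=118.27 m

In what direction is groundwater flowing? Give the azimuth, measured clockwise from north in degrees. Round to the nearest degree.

∂h/∂x = (117.97 − 118.16) / (-270 − 0) = +0.0007037
∂h/∂y = (118.27 − 118.16) / (-155 − 0) = -0.0007097
Flow direction (−∇h) has components (-0.0007037 E, +0.0007097 N).
Azimuth = atan2(E, N) = atan2(-0.0007037, +0.0007097) = 315.2° ≈ 315°.

315°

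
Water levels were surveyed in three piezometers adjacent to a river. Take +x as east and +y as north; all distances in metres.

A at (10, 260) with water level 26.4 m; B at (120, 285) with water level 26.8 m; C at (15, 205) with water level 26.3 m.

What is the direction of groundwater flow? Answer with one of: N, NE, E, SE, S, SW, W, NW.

SW

With h = a·x + b·y + c and A as origin, the differences give:
  110·a + 25·b = +0.4
  5·a + (-55)·b = -0.1
Eliminate b (×(-55) and ×25, subtract): -6175·a = -19.50 → a = ∂h/∂x = +0.003158
Back-substitute: b = ∂h/∂y = +0.002105.
Flow = −∇h = (-0.003158 east, -0.002105 north), which points southwest.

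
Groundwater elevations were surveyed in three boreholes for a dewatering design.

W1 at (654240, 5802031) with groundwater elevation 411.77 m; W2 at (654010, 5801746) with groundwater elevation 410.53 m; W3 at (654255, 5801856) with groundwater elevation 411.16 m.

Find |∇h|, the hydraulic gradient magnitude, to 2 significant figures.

Differences from W1: to W2 (Δx, Δy, Δh) = (-230, -285, -1.24); to W3 = (15, -175, -0.61).
Solve a·Δx + b·Δy = Δh: det = (-230)·(-175) − 15·(-285) = 44525.
∂h/∂x = [(-1.24)·(-175) − (-0.61)·(-285)] / 44525 = +0.0009691
∂h/∂y = [(-230)·(-0.61) − 15·(-1.24)] / 44525 = +0.003569
|∇h| = √(0.0009691² + 0.003569²) = 0.003698

0.0037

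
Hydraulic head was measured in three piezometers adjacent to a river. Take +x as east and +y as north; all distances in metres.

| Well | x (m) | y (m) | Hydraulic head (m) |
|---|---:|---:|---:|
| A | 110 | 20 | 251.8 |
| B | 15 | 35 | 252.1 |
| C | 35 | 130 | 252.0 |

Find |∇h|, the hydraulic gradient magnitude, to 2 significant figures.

Three-point gradient (reference A): Δ to B = (-95, 15, +0.3), Δ to C = (-75, 110, +0.2).
∂h/∂x = -0.003217, ∂h/∂y = -0.0003753 (det = -9325).
|∇h| = √(-0.003217² + -0.0003753²) = 0.003239

0.0032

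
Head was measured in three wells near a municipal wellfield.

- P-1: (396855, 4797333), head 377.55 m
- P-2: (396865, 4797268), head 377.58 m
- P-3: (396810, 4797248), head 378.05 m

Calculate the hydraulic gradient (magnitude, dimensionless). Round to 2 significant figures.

Differences from P-1: to P-2 (Δx, Δy, Δh) = (10, -65, +0.03); to P-3 = (-45, -85, +0.50).
Solve a·Δx + b·Δy = Δh: det = 10·(-85) − (-45)·(-65) = -3775.
∂h/∂x = [(+0.03)·(-85) − (+0.50)·(-65)] / -3775 = -0.007934
∂h/∂y = [10·(+0.50) − (-45)·(+0.03)] / -3775 = -0.001682
|∇h| = √(-0.007934² + -0.001682²) = 0.00811

0.0081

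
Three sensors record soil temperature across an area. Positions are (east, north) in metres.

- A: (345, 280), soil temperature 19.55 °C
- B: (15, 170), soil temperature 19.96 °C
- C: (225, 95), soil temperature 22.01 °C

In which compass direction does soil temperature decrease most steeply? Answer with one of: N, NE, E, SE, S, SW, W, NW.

N

Taking A as reference: B−A = (-330, -110, +0.41); C−A = (-120, -185, +2.46).
Determinant of the coordinate differences = (-330)·(-185) − (-120)·(-110) = 47850.
∂T/∂x = [(+0.41)·(-185) − (+2.46)·(-110)] / 47850 = +0.004070
∂T/∂y = [(-330)·(+2.46) − (-120)·(+0.41)] / 47850 = -0.01594
Steepest decrease is along −∇f = (-0.004070 E, +0.01594 N) → north.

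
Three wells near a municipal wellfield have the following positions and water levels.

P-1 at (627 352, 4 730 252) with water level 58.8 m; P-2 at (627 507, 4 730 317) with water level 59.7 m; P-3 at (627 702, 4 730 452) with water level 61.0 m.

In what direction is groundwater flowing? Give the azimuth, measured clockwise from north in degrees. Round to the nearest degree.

With h = a·x + b·y + c and P-1 as origin, the differences give:
  155·a + 65·b = +0.9
  350·a + 200·b = +2.2
Eliminate b (×200 and ×65, subtract): 8250·a = 37.00 → a = ∂h/∂x = +0.004485
Back-substitute: b = ∂h/∂y = +0.003152.
Flow direction (−∇h) has components (-0.004485 E, -0.003152 N).
Azimuth = atan2(E, N) = atan2(-0.004485, -0.003152) = 234.9° ≈ 235°.

235°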